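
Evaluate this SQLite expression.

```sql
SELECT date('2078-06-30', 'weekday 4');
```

`weekday 4` advances to the next Thursday; 2078-06-30 is already a Thursday, so it stays at 2078-06-30.

2078-06-30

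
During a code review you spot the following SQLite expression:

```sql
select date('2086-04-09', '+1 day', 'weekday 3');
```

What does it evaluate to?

2086-04-10

Advancing 1 more day within April lands on 2086-04-10.
`weekday 3` advances to the next Wednesday; 2086-04-10 is already a Wednesday, so it stays at 2086-04-10.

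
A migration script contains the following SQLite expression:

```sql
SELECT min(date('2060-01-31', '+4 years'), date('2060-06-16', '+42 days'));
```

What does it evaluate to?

2060-07-28

date('2060-01-31', '+4 years') → 2064-01-31.
date('2060-06-16', '+42 days') → 2060-07-28.
Earlier of the two is 2060-07-28.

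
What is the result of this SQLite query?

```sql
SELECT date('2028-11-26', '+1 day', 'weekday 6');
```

2028-12-02

Advancing 1 more day within November lands on 2028-11-27.
`weekday 6` advances to the next Saturday; 2028-11-27 is a Monday, so it moves forward to 2028-12-02.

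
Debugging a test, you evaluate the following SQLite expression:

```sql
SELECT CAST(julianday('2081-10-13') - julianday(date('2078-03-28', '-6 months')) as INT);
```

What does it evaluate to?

Adding -6 months to 2078-03-28 gives 2077-09-28.
2 days remain in September 2077 after the 28th (30 − 28).
Full months from October 2077 through September 2081 contribute their day counts.
Then 13 days into October 2081.
Total: 2 + 31 + 30 + 31 + 31 + 28 + 31 + 30 + 31 + 30 + 31 + 31 + 30 + 31 + 30 + 31 + 31 + 28 + 31 + 30 + 31 + 30 + 31 + 31 + 30 + 31 + 30 + 31 + 31 + 29 + 31 + 30 + 31 + 30 + 31 + 31 + 30 + 31 + 30 + 31 + 31 + 28 + 31 + 30 + 31 + 30 + 31 + 31 + 30 + 13 = 1476.

1476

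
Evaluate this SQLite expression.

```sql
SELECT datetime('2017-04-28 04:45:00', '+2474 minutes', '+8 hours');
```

2474 minutes = 41h 14m; +2474 minutes from 2017-04-28 04:45:00 is 2017-04-29 21:59:00 (crosses midnight).
+8 hours from 2017-04-29 21:59:00 is 2017-04-30 05:59:00 (crosses midnight).

2017-04-30 05:59:00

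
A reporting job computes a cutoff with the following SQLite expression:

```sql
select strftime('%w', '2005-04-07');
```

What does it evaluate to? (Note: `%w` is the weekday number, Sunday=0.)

4

2005-04-07 is a Thursday; with Sunday=0 that is 4.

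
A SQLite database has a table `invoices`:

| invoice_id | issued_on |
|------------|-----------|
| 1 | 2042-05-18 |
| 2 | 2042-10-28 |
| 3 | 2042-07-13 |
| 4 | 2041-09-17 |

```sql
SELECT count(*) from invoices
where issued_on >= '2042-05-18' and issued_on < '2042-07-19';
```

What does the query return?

2

Rows in [2042-05-18, 2042-07-19): 2042-05-18, 2042-07-13 → 2 rows.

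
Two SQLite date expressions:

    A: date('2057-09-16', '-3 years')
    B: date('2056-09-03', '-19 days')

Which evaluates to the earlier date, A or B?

A

A = 2054-09-16.
B = 2056-08-15.
A is earlier.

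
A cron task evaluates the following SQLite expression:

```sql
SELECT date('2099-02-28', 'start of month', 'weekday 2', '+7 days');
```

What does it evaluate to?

2099-02-10

`start of month` rewinds 2099-02-28 to 2099-02-01.
`weekday 2` advances to the next Tuesday; 2099-02-01 is a Sunday, so it moves forward to 2099-02-03.
Advancing 7 more days within February lands on 2099-02-10.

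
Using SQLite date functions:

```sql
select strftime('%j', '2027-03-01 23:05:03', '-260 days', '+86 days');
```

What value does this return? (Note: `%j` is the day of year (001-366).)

251

First apply '-260 days', '+86 days': 2027-03-01 23:05:03 → 2026-09-08 23:05:03.
Day-of-year for 2026-09-08: days since 2026-01-01 inclusive = 251, zero-padded to 251.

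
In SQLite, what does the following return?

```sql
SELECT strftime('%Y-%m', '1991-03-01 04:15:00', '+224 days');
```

First apply '+224 days': 1991-03-01 04:15:00 → 1991-10-11 04:15:00.
`%Y-%m` extracts the year-month: 1991-10.

1991-10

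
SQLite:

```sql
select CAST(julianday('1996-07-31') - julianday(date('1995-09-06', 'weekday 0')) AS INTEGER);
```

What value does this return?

325

`weekday 0` advances to the next Sunday; 1995-09-06 is a Wednesday, so it moves forward to 1995-09-10.
20 days remain in September 1995 after the 10th (30 − 10).
Full months from October 1995 through June 1996 contribute their day counts.
Then 31 days into July 1996.
Total: 20 + 31 + 30 + 31 + 31 + 29 + 31 + 30 + 31 + 30 + 31 = 325.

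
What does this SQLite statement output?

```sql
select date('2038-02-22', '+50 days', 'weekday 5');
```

2038-04-16

Applying '+50 days' to 2038-02-22: counting 50 days forward gives 2038-04-13.
`weekday 5` advances to the next Friday; 2038-04-13 is a Tuesday, so it moves forward to 2038-04-16.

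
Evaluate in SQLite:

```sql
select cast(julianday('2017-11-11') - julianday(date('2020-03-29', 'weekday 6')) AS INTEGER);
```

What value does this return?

`weekday 6` advances to the next Saturday; 2020-03-29 is a Sunday, so it moves forward to 2020-04-04.
19 days remain in November 2017 after the 11th (30 − 11).
Full months from December 2017 through March 2020 contribute their day counts.
Then 4 days into April 2020.
Total: 19 + 31 + 31 + 28 + 31 + 30 + 31 + 30 + 31 + 31 + 30 + 31 + 30 + 31 + 31 + 28 + 31 + 30 + 31 + 30 + 31 + 31 + 30 + 31 + 30 + 31 + 31 + 29 + 31 + 4 = 875.
The subtraction is earlier − later, so the result is −875 → -875.

-875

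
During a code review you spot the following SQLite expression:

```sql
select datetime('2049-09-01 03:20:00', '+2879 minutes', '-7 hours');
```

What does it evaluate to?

2879 minutes = 47h 59m; +2879 minutes from 2049-09-01 03:20:00 is 2049-09-03 03:19:00 (crosses midnight).
-7 hours from 2049-09-03 03:19:00 is 2049-09-02 20:19:00 (crosses midnight).

2049-09-02 20:19:00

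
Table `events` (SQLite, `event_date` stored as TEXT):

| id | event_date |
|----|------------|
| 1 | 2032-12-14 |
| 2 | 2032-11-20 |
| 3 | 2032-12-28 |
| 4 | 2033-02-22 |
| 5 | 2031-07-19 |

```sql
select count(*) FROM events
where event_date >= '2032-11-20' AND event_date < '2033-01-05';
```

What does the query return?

3

Rows in [2032-11-20, 2033-01-05): 2032-12-14, 2032-11-20, 2032-12-28 → 3 rows.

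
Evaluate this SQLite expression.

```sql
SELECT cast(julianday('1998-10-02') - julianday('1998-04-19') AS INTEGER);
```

166

11 days remain in April 1998 after the 19th (30 − 19).
May 1998: 31 days.
June 1998: 30 days.
July 1998: 31 days.
August 1998: 31 days.
September 1998: 30 days.
Then 2 days into October 1998.
Total: 11 + 31 + 30 + 31 + 31 + 30 + 2 = 166.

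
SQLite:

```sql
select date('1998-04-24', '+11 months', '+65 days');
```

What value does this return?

Adding +11 months to 1998-04-24 gives 1999-03-24.
Applying '+65 days' to 1999-03-24: counting 65 days forward gives 1999-05-28.

1999-05-28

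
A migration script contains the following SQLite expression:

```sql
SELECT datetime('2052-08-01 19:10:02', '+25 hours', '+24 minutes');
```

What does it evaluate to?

2052-08-02 20:34:02

+25 hours from 2052-08-01 19:10:02 is 2052-08-02 20:10:02 (crosses midnight).
+24 minutes from 2052-08-02 20:10:02 is 2052-08-02 20:34:02.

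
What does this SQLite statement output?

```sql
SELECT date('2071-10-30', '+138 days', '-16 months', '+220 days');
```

Applying '+138 days' to 2071-10-30: counting 138 days forward gives 2072-03-16.
Adding -16 months to 2072-03-16 gives 2070-11-16.
Applying '+220 days' to 2070-11-16: counting 220 days forward gives 2071-06-24.

2071-06-24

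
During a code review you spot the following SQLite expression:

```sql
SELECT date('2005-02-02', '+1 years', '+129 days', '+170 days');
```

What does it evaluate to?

2006-11-28

Adding +1 year to 2005-02-02 gives 2006-02-02.
Applying '+129 days' to 2006-02-02: counting 129 days forward gives 2006-06-11.
Applying '+170 days' to 2006-06-11: counting 170 days forward gives 2006-11-28.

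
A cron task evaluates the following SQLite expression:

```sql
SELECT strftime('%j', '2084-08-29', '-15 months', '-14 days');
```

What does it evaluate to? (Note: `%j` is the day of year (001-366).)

135

First apply '-15 months', '-14 days': 2084-08-29 → 2083-05-15.
Day-of-year for 2083-05-15: days since 2083-01-01 inclusive = 135, zero-padded to 135.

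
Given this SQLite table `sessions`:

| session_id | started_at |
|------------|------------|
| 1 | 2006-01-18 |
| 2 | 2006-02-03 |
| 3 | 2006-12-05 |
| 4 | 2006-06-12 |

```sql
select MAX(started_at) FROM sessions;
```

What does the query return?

2006-12-05

MAX over {2006-01-18, 2006-02-03, 2006-06-12, 2006-12-05}.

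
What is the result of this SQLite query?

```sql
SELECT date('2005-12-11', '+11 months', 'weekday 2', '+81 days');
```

2007-02-03

Adding +11 months to 2005-12-11 gives 2006-11-11.
`weekday 2` advances to the next Tuesday; 2006-11-11 is a Saturday, so it moves forward to 2006-11-14.
Applying '+81 days' to 2006-11-14: counting 81 days forward gives 2007-02-03.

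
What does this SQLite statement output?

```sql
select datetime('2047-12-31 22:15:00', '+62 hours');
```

2048-01-03 12:15:00

+62 hours from 2047-12-31 22:15:00 is 2048-01-03 12:15:00 (crosses midnight).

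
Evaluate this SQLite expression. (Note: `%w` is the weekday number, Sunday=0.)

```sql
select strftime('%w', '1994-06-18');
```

1994-06-18 is a Saturday; with Sunday=0 that is 6.

6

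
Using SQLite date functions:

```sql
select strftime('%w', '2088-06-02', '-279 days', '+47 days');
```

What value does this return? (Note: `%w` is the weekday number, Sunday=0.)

First apply '-279 days', '+47 days': 2088-06-02 → 2087-10-14.
2087-10-14 is a Tuesday; with Sunday=0 that is 2.

2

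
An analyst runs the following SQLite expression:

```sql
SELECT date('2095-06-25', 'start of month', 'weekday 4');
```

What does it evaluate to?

`start of month` rewinds 2095-06-25 to 2095-06-01.
`weekday 4` advances to the next Thursday; 2095-06-01 is a Wednesday, so it moves forward to 2095-06-02.

2095-06-02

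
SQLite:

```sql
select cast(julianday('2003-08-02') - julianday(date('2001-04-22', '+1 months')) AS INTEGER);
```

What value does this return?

802

Adding +1 month to 2001-04-22 gives 2001-05-22.
9 days remain in May 2001 after the 22nd (31 − 22).
Full months from June 2001 through July 2003 contribute their day counts.
Then 2 days into August 2003.
Total: 9 + 30 + 31 + 31 + 30 + 31 + 30 + 31 + 31 + 28 + 31 + 30 + 31 + 30 + 31 + 31 + 30 + 31 + 30 + 31 + 31 + 28 + 31 + 30 + 31 + 30 + 31 + 2 = 802.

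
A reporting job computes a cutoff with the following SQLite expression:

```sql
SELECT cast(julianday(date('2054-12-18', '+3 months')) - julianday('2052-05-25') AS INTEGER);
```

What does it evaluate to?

1027

Adding +3 months to 2054-12-18 gives 2055-03-18.
6 days remain in May 2052 after the 25th (31 − 25).
Full months from June 2052 through February 2055 contribute their day counts.
Then 18 days into March 2055.
Total: 6 + 30 + 31 + 31 + 30 + 31 + 30 + 31 + 31 + 28 + 31 + 30 + 31 + 30 + 31 + 31 + 30 + 31 + 30 + 31 + 31 + 28 + 31 + 30 + 31 + 30 + 31 + 31 + 30 + 31 + 30 + 31 + 31 + 28 + 18 = 1027.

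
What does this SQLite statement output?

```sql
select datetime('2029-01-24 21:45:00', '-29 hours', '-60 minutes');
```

-29 hours from 2029-01-24 21:45:00 is 2029-01-23 16:45:00 (crosses midnight).
60 minutes = 1h 0m; -60 minutes from 2029-01-23 16:45:00 is 2029-01-23 15:45:00.

2029-01-23 15:45:00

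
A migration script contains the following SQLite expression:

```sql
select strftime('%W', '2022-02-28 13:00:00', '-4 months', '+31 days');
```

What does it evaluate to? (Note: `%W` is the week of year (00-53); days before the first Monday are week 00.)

47

First apply '-4 months', '+31 days': 2022-02-28 13:00:00 → 2021-11-28 13:00:00.
2021-11-28 is a Sunday. SQLite's %W counts Mondays since the year started; the result is 47.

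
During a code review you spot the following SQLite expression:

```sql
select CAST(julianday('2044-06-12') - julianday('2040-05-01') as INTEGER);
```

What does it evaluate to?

30 days remain in May 2040 after the 1st (31 − 1).
Full months from June 2040 through May 2044 contribute their day counts.
Then 12 days into June 2044.
Total: 30 + 30 + 31 + 31 + 30 + 31 + 30 + 31 + 31 + 28 + 31 + 30 + 31 + 30 + 31 + 31 + 30 + 31 + 30 + 31 + 31 + 28 + 31 + 30 + 31 + 30 + 31 + 31 + 30 + 31 + 30 + 31 + 31 + 28 + 31 + 30 + 31 + 30 + 31 + 31 + 30 + 31 + 30 + 31 + 31 + 29 + 31 + 30 + 31 + 12 = 1503.

1503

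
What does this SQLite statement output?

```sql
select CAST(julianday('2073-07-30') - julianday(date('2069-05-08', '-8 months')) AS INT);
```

1786

Adding -8 months to 2069-05-08 gives 2068-09-08.
22 days remain in September 2068 after the 8th (30 − 8).
Full months from October 2068 through June 2073 contribute their day counts.
Then 30 days into July 2073.
Total: 22 + 31 + 30 + 31 + 31 + 28 + 31 + 30 + 31 + 30 + 31 + 31 + 30 + 31 + 30 + 31 + 31 + 28 + 31 + 30 + 31 + 30 + 31 + 31 + 30 + 31 + 30 + 31 + 31 + 28 + 31 + 30 + 31 + 30 + 31 + 31 + 30 + 31 + 30 + 31 + 31 + 29 + 31 + 30 + 31 + 30 + 31 + 31 + 30 + 31 + 30 + 31 + 31 + 28 + 31 + 30 + 31 + 30 + 30 = 1786.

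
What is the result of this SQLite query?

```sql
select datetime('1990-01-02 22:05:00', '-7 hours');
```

1990-01-02 15:05:00

-7 hours from 1990-01-02 22:05:00 is 1990-01-02 15:05:00.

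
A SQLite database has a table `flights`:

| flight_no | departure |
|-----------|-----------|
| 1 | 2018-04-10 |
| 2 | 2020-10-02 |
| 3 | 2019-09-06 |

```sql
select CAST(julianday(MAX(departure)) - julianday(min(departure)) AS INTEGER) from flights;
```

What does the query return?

906

MIN = 2018-04-10, MAX = 2020-10-02.
20 days remain in April 2018 after the 10th (30 − 10).
Full months from May 2018 through September 2020 contribute their day counts.
Then 2 days into October 2020.
Total: 20 + 31 + 30 + 31 + 31 + 30 + 31 + 30 + 31 + 31 + 28 + 31 + 30 + 31 + 30 + 31 + 31 + 30 + 31 + 30 + 31 + 31 + 29 + 31 + 30 + 31 + 30 + 31 + 31 + 30 + 2 = 906.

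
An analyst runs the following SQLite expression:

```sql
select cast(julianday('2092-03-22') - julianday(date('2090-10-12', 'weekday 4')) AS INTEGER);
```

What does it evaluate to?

`weekday 4` advances to the next Thursday; 2090-10-12 is already a Thursday, so it stays at 2090-10-12.
19 days remain in October 2090 after the 12th (31 − 12).
Full months from November 2090 through February 2092 contribute their day counts.
Then 22 days into March 2092.
Total: 19 + 30 + 31 + 31 + 28 + 31 + 30 + 31 + 30 + 31 + 31 + 30 + 31 + 30 + 31 + 31 + 29 + 22 = 527.

527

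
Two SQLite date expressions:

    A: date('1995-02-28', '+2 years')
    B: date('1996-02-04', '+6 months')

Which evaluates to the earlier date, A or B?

A = 1997-02-28.
B = 1996-08-04.
B is earlier.

B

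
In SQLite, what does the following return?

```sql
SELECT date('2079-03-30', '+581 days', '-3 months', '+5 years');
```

2085-07-31

Applying '+581 days' to 2079-03-30: counting 581 days forward gives 2080-10-31.
Adding -3 months to 2080-10-31 gives 2080-07-31.
Adding +5 years to 2080-07-31 gives 2085-07-31.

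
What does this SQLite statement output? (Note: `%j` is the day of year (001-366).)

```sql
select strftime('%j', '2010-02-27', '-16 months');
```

301

First apply '-16 months': 2010-02-27 → 2008-10-27.
Day-of-year for 2008-10-27: days since 2008-01-01 inclusive = 301, zero-padded to 301.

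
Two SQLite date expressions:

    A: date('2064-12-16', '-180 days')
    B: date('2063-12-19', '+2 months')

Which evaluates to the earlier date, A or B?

A = 2064-06-19.
B = 2064-02-19.
B is earlier.

B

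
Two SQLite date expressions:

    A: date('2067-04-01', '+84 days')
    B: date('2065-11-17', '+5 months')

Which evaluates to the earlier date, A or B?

B

A = 2067-06-24.
B = 2066-04-17.
B is earlier.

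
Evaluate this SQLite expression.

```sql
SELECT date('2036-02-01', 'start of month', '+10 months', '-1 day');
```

2036-11-30

`start of month` rewinds 2036-02-01 to 2036-02-01.
Adding +10 months to 2036-02-01 gives 2036-12-01.
Going back 1 day from 2036-12-01 reaches 2036-11-30 (last day of November, 30 days).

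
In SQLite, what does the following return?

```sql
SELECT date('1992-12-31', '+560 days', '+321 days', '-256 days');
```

1994-09-17

Applying '+560 days' to 1992-12-31: counting 560 days forward gives 1994-07-14.
Applying '+321 days' to 1994-07-14: counting 321 days forward gives 1995-05-31.
Applying '-256 days' to 1995-05-31: counting 256 days back gives 1994-09-17.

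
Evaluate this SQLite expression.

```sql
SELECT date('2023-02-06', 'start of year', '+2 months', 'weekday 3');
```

`start of year` rewinds 2023-02-06 to 2023-01-01.
Adding +2 months to 2023-01-01 gives 2023-03-01.
`weekday 3` advances to the next Wednesday; 2023-03-01 is already a Wednesday, so it stays at 2023-03-01.

2023-03-01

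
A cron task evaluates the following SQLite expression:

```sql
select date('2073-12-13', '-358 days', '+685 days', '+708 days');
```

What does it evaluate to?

Applying '-358 days' to 2073-12-13: counting 358 days back gives 2072-12-20.
Applying '+685 days' to 2072-12-20: counting 685 days forward gives 2074-11-05.
Applying '+708 days' to 2074-11-05: counting 708 days forward gives 2076-10-13.

2076-10-13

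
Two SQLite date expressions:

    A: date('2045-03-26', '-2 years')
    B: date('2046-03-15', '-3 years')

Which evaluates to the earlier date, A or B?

A = 2043-03-26.
B = 2043-03-15.
B is earlier.

B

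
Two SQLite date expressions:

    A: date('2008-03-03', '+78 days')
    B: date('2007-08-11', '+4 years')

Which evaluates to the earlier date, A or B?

A

A = 2008-05-20.
B = 2011-08-11.
A is earlier.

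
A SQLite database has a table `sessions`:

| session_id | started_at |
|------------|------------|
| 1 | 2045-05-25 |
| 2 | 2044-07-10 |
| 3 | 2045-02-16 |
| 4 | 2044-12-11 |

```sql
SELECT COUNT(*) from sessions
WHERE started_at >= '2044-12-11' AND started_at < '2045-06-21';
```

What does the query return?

3

Rows in [2044-12-11, 2045-06-21): 2045-05-25, 2045-02-16, 2044-12-11 → 3 rows.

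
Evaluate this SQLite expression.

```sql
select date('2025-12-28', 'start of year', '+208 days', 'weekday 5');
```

2025-08-01

`start of year` rewinds 2025-12-28 to 2025-01-01.
Applying '+208 days' to 2025-01-01: counting 208 days forward gives 2025-07-28.
`weekday 5` advances to the next Friday; 2025-07-28 is a Monday, so it moves forward to 2025-08-01.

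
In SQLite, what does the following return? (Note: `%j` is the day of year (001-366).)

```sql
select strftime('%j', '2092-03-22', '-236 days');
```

First apply '-236 days': 2092-03-22 → 2091-07-30.
Day-of-year for 2091-07-30: days since 2091-01-01 inclusive = 211, zero-padded to 211.

211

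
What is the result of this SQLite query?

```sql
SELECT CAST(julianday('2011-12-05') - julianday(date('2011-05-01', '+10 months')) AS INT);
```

-87

Adding +10 months to 2011-05-01 gives 2012-03-01.
26 days remain in December 2011 after the 5th (31 − 5).
January 2012: 31 days.
February 2012: 29 days (leap year).
Then 1 day into March 2012.
Total: 26 + 31 + 29 + 1 = 87.
The subtraction is earlier − later, so the result is −87 → -87.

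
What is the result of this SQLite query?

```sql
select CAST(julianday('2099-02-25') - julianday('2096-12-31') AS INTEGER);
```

786

0 days remain in December 2096 after the 31st (31 − 31).
Full months from January 2097 through January 2099 contribute their day counts.
Then 25 days into February 2099.
Total: 0 + 31 + 28 + 31 + 30 + 31 + 30 + 31 + 31 + 30 + 31 + 30 + 31 + 31 + 28 + 31 + 30 + 31 + 30 + 31 + 31 + 30 + 31 + 30 + 31 + 31 + 25 = 786.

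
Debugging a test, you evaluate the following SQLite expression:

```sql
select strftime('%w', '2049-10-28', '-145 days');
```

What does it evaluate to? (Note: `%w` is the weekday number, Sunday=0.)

First apply '-145 days': 2049-10-28 → 2049-06-05.
2049-06-05 is a Saturday; with Sunday=0 that is 6.

6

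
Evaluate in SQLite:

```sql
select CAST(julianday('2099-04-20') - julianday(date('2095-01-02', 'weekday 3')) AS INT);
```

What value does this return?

1566

`weekday 3` advances to the next Wednesday; 2095-01-02 is a Sunday, so it moves forward to 2095-01-05.
26 days remain in January 2095 after the 5th (31 − 5).
Full months from February 2095 through March 2099 contribute their day counts.
Then 20 days into April 2099.
Total: 26 + 28 + 31 + 30 + 31 + 30 + 31 + 31 + 30 + 31 + 30 + 31 + 31 + 29 + 31 + 30 + 31 + 30 + 31 + 31 + 30 + 31 + 30 + 31 + 31 + 28 + 31 + 30 + 31 + 30 + 31 + 31 + 30 + 31 + 30 + 31 + 31 + 28 + 31 + 30 + 31 + 30 + 31 + 31 + 30 + 31 + 30 + 31 + 31 + 28 + 31 + 20 = 1566.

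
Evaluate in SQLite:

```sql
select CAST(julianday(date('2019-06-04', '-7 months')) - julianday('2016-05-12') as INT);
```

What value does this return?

Adding -7 months to 2019-06-04 gives 2018-11-04.
19 days remain in May 2016 after the 12th (31 − 12).
Full months from June 2016 through October 2018 contribute their day counts.
Then 4 days into November 2018.
Total: 19 + 30 + 31 + 31 + 30 + 31 + 30 + 31 + 31 + 28 + 31 + 30 + 31 + 30 + 31 + 31 + 30 + 31 + 30 + 31 + 31 + 28 + 31 + 30 + 31 + 30 + 31 + 31 + 30 + 31 + 4 = 906.

906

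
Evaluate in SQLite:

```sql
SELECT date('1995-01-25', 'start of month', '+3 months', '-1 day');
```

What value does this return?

`start of month` rewinds 1995-01-25 to 1995-01-01.
Adding +3 months to 1995-01-01 gives 1995-04-01.
Going back 1 day from 1995-04-01 reaches 1995-03-31 (last day of March, 31 days).

1995-03-31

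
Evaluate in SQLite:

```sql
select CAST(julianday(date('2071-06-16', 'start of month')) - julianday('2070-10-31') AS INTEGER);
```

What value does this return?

213

`start of month` rewinds 2071-06-16 to 2071-06-01.
0 days remain in October 2070 after the 31st (31 − 31).
Full months from November 2070 through May 2071 contribute their day counts.
Then 1 day into June 2071.
Total: 0 + 30 + 31 + 31 + 28 + 31 + 30 + 31 + 1 = 213.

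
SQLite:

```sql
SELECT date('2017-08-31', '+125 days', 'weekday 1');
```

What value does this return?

Applying '+125 days' to 2017-08-31: counting 125 days forward gives 2018-01-03.
`weekday 1` advances to the next Monday; 2018-01-03 is a Wednesday, so it moves forward to 2018-01-08.

2018-01-08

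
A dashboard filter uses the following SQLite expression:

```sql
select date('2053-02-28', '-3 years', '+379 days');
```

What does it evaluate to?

2051-03-14

Adding -3 years to 2053-02-28 gives 2050-02-28.
Applying '+379 days' to 2050-02-28: counting 379 days forward gives 2051-03-14.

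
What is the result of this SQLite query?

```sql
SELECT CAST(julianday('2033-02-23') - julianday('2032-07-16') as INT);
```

15 days remain in July 2032 after the 16th (31 − 16).
Full months from August 2032 through January 2033 contribute their day counts.
Then 23 days into February 2033.
Total: 15 + 31 + 30 + 31 + 30 + 31 + 31 + 23 = 222.

222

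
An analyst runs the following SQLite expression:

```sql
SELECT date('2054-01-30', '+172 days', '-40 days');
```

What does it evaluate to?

2054-06-11

Applying '+172 days' to 2054-01-30: counting 172 days forward gives 2054-07-21.
Going back 21 days from 2054-07-21 reaches 2054-06-30 (last day of June, 30 days).
Going back 19 days within June lands on 2054-06-11.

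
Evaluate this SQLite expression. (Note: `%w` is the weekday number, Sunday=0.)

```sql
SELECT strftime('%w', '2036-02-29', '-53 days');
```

1

First apply '-53 days': 2036-02-29 → 2036-01-07.
2036-01-07 is a Monday; with Sunday=0 that is 1.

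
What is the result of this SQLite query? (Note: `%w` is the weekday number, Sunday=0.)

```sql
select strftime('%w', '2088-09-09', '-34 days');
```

5

First apply '-34 days': 2088-09-09 → 2088-08-06.
2088-08-06 is a Friday; with Sunday=0 that is 5.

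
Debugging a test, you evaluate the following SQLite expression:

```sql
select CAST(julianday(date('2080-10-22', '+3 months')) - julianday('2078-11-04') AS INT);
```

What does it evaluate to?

810

Adding +3 months to 2080-10-22 gives 2081-01-22.
26 days remain in November 2078 after the 4th (30 − 4).
Full months from December 2078 through December 2080 contribute their day counts.
Then 22 days into January 2081.
Total: 26 + 31 + 31 + 28 + 31 + 30 + 31 + 30 + 31 + 31 + 30 + 31 + 30 + 31 + 31 + 29 + 31 + 30 + 31 + 30 + 31 + 31 + 30 + 31 + 30 + 31 + 22 = 810.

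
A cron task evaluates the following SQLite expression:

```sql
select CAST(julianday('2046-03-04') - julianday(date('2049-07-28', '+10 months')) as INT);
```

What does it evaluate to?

-1546

Adding +10 months to 2049-07-28 gives 2050-05-28.
27 days remain in March 2046 after the 4th (31 − 4).
Full months from April 2046 through April 2050 contribute their day counts.
Then 28 days into May 2050.
Total: 27 + 30 + 31 + 30 + 31 + 31 + 30 + 31 + 30 + 31 + 31 + 28 + 31 + 30 + 31 + 30 + 31 + 31 + 30 + 31 + 30 + 31 + 31 + 29 + 31 + 30 + 31 + 30 + 31 + 31 + 30 + 31 + 30 + 31 + 31 + 28 + 31 + 30 + 31 + 30 + 31 + 31 + 30 + 31 + 30 + 31 + 31 + 28 + 31 + 30 + 28 = 1546.
The subtraction is earlier − later, so the result is −1546 → -1546.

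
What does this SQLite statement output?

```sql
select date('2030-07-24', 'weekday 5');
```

`weekday 5` advances to the next Friday; 2030-07-24 is a Wednesday, so it moves forward to 2030-07-26.

2030-07-26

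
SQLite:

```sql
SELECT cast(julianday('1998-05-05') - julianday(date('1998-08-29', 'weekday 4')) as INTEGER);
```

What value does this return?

`weekday 4` advances to the next Thursday; 1998-08-29 is a Saturday, so it moves forward to 1998-09-03.
26 days remain in May 1998 after the 5th (31 − 5).
June 1998: 30 days.
July 1998: 31 days.
August 1998: 31 days.
Then 3 days into September 1998.
Total: 26 + 30 + 31 + 31 + 3 = 121.
The subtraction is earlier − later, so the result is −121 → -121.

-121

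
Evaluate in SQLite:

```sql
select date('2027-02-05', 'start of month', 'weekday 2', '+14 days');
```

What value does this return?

2027-02-16

`start of month` rewinds 2027-02-05 to 2027-02-01.
`weekday 2` advances to the next Tuesday; 2027-02-01 is a Monday, so it moves forward to 2027-02-02.
Advancing 14 more days within February lands on 2027-02-16.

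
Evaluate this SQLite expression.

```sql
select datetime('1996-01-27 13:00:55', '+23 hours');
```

+23 hours from 1996-01-27 13:00:55 is 1996-01-28 12:00:55 (crosses midnight).

1996-01-28 12:00:55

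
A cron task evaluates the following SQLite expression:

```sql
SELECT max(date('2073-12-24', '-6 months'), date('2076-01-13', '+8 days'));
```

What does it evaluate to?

date('2073-12-24', '-6 months') → 2073-06-24.
date('2076-01-13', '+8 days') → 2076-01-21.
Later of the two is 2076-01-21.

2076-01-21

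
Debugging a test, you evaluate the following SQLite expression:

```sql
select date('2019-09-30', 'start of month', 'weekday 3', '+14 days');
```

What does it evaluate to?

2019-09-18

`start of month` rewinds 2019-09-30 to 2019-09-01.
`weekday 3` advances to the next Wednesday; 2019-09-01 is a Sunday, so it moves forward to 2019-09-04.
Advancing 14 more days within September lands on 2019-09-18.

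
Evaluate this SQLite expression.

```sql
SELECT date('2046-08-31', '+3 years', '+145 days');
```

Adding +3 years to 2046-08-31 gives 2049-08-31.
Applying '+145 days' to 2049-08-31: counting 145 days forward gives 2050-01-23.

2050-01-23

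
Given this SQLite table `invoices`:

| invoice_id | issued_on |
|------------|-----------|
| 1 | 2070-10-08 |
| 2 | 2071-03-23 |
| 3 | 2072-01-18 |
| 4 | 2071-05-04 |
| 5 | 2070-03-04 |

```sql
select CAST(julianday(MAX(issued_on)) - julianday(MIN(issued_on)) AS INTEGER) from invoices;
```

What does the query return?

MIN = 2070-03-04, MAX = 2072-01-18.
27 days remain in March 2070 after the 4th (31 − 4).
Full months from April 2070 through December 2071 contribute their day counts.
Then 18 days into January 2072.
Total: 27 + 30 + 31 + 30 + 31 + 31 + 30 + 31 + 30 + 31 + 31 + 28 + 31 + 30 + 31 + 30 + 31 + 31 + 30 + 31 + 30 + 31 + 18 = 685.

685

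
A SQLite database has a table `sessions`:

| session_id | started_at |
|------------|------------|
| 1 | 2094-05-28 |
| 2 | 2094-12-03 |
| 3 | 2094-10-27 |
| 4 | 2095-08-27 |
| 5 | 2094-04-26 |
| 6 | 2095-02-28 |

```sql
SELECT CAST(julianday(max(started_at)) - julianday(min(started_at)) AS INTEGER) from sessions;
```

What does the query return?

MIN = 2094-04-26, MAX = 2095-08-27.
4 days remain in April 2094 after the 26th (30 − 26).
Full months from May 2094 through July 2095 contribute their day counts.
Then 27 days into August 2095.
Total: 4 + 31 + 30 + 31 + 31 + 30 + 31 + 30 + 31 + 31 + 28 + 31 + 30 + 31 + 30 + 31 + 27 = 488.

488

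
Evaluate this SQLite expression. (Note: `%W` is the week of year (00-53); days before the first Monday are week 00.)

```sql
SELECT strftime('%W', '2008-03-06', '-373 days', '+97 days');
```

First apply '-373 days', '+97 days': 2008-03-06 → 2007-06-04.
2007-06-04 is a Monday. SQLite's %W counts Mondays since the year started; the result is 23.

23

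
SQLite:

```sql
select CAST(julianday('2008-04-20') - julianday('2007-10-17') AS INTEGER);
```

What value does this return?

186

14 days remain in October 2007 after the 17th (31 − 17).
November 2007: 30 days.
December 2007: 31 days.
January 2008: 31 days.
February 2008: 29 days (leap year).
March 2008: 31 days.
Then 20 days into April 2008.
Total: 14 + 30 + 31 + 31 + 29 + 31 + 20 = 186.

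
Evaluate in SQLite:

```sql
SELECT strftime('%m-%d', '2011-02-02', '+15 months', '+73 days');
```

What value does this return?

First apply '+15 months', '+73 days': 2011-02-02 → 2012-07-14.
`%m-%d` extracts the month-day: 07-14.

07-14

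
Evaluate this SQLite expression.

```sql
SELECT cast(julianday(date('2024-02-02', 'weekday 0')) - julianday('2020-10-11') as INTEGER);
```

1211

`weekday 0` advances to the next Sunday; 2024-02-02 is a Friday, so it moves forward to 2024-02-04.
20 days remain in October 2020 after the 11th (31 − 11).
Full months from November 2020 through January 2024 contribute their day counts.
Then 4 days into February 2024.
Total: 20 + 30 + 31 + 31 + 28 + 31 + 30 + 31 + 30 + 31 + 31 + 30 + 31 + 30 + 31 + 31 + 28 + 31 + 30 + 31 + 30 + 31 + 31 + 30 + 31 + 30 + 31 + 31 + 28 + 31 + 30 + 31 + 30 + 31 + 31 + 30 + 31 + 30 + 31 + 31 + 4 = 1211.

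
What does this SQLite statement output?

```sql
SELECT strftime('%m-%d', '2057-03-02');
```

03-02

`%m-%d` extracts the month-day: 03-02.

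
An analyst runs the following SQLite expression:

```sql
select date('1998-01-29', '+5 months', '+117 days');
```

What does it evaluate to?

1998-10-24

Adding +5 months to 1998-01-29 gives 1998-06-29.
Applying '+117 days' to 1998-06-29: counting 117 days forward gives 1998-10-24.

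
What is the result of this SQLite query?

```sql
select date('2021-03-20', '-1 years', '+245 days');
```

2020-11-20

Adding -1 year to 2021-03-20 gives 2020-03-20.
Applying '+245 days' to 2020-03-20: counting 245 days forward gives 2020-11-20.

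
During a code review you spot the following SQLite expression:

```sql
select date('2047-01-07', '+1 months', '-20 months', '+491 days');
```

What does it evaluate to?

2046-10-11

Adding +1 month to 2047-01-07 gives 2047-02-07.
Adding -20 months to 2047-02-07 gives 2045-06-07.
Applying '+491 days' to 2045-06-07: counting 491 days forward gives 2046-10-11.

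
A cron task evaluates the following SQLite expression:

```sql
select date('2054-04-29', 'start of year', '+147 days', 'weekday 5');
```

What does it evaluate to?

2054-05-29

`start of year` rewinds 2054-04-29 to 2054-01-01.
Applying '+147 days' to 2054-01-01: counting 147 days forward gives 2054-05-28.
`weekday 5` advances to the next Friday; 2054-05-28 is a Thursday, so it moves forward to 2054-05-29.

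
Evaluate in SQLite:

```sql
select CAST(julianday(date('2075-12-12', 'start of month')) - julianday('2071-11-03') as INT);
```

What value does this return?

1489

`start of month` rewinds 2075-12-12 to 2075-12-01.
27 days remain in November 2071 after the 3rd (30 − 3).
Full months from December 2071 through November 2075 contribute their day counts.
Then 1 day into December 2075.
Total: 27 + 31 + 31 + 29 + 31 + 30 + 31 + 30 + 31 + 31 + 30 + 31 + 30 + 31 + 31 + 28 + 31 + 30 + 31 + 30 + 31 + 31 + 30 + 31 + 30 + 31 + 31 + 28 + 31 + 30 + 31 + 30 + 31 + 31 + 30 + 31 + 30 + 31 + 31 + 28 + 31 + 30 + 31 + 30 + 31 + 31 + 30 + 31 + 30 + 1 = 1489.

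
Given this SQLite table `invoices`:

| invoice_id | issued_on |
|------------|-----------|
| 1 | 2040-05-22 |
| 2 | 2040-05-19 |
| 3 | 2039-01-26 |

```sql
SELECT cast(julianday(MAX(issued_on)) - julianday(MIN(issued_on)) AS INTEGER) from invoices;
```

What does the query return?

MIN = 2039-01-26, MAX = 2040-05-22.
5 days remain in January 2039 after the 26th (31 − 26).
Full months from February 2039 through April 2040 contribute their day counts.
Then 22 days into May 2040.
Total: 5 + 28 + 31 + 30 + 31 + 30 + 31 + 31 + 30 + 31 + 30 + 31 + 31 + 29 + 31 + 30 + 22 = 482.

482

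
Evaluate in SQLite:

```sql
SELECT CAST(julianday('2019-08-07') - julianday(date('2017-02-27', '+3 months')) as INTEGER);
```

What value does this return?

802

Adding +3 months to 2017-02-27 gives 2017-05-27.
4 days remain in May 2017 after the 27th (31 − 27).
Full months from June 2017 through July 2019 contribute their day counts.
Then 7 days into August 2019.
Total: 4 + 30 + 31 + 31 + 30 + 31 + 30 + 31 + 31 + 28 + 31 + 30 + 31 + 30 + 31 + 31 + 30 + 31 + 30 + 31 + 31 + 28 + 31 + 30 + 31 + 30 + 31 + 7 = 802.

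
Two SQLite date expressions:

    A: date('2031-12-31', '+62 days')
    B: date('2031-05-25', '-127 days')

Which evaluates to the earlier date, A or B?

B

A = 2032-03-02.
B = 2031-01-18.
B is earlier.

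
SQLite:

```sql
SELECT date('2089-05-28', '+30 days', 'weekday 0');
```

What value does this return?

2089-07-03

May 2089 has 31 days; 3 remain after the 28th, so 4 days reach 2089-06-01.
Advancing 26 more days within June lands on 2089-06-27.
`weekday 0` advances to the next Sunday; 2089-06-27 is a Monday, so it moves forward to 2089-07-03.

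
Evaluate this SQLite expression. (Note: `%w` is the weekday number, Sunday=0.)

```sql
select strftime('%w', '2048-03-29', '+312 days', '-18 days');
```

First apply '+312 days', '-18 days': 2048-03-29 → 2049-01-17.
2049-01-17 is a Sunday; with Sunday=0 that is 0.

0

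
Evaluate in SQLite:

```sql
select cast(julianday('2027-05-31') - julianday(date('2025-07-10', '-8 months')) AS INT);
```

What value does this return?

932

Adding -8 months to 2025-07-10 gives 2024-11-10.
20 days remain in November 2024 after the 10th (30 − 10).
Full months from December 2024 through April 2027 contribute their day counts.
Then 31 days into May 2027.
Total: 20 + 31 + 31 + 28 + 31 + 30 + 31 + 30 + 31 + 31 + 30 + 31 + 30 + 31 + 31 + 28 + 31 + 30 + 31 + 30 + 31 + 31 + 30 + 31 + 30 + 31 + 31 + 28 + 31 + 30 + 31 = 932.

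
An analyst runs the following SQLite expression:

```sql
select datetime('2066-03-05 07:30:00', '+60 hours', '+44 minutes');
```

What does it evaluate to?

+60 hours from 2066-03-05 07:30:00 is 2066-03-07 19:30:00 (crosses midnight).
+44 minutes from 2066-03-07 19:30:00 is 2066-03-07 20:14:00.

2066-03-07 20:14:00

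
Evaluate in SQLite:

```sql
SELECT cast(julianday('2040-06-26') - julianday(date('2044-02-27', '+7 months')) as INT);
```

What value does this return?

Adding +7 months to 2044-02-27 gives 2044-09-27.
4 days remain in June 2040 after the 26th (30 − 26).
Full months from July 2040 through August 2044 contribute their day counts.
Then 27 days into September 2044.
Total: 4 + 31 + 31 + 30 + 31 + 30 + 31 + 31 + 28 + 31 + 30 + 31 + 30 + 31 + 31 + 30 + 31 + 30 + 31 + 31 + 28 + 31 + 30 + 31 + 30 + 31 + 31 + 30 + 31 + 30 + 31 + 31 + 28 + 31 + 30 + 31 + 30 + 31 + 31 + 30 + 31 + 30 + 31 + 31 + 29 + 31 + 30 + 31 + 30 + 31 + 31 + 27 = 1554.
The subtraction is earlier − later, so the result is −1554 → -1554.

-1554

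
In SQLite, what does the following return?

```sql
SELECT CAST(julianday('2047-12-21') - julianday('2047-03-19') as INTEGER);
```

12 days remain in March 2047 after the 19th (31 − 19).
Full months from April 2047 through November 2047 contribute their day counts.
Then 21 days into December 2047.
Total: 12 + 30 + 31 + 30 + 31 + 31 + 30 + 31 + 30 + 21 = 277.

277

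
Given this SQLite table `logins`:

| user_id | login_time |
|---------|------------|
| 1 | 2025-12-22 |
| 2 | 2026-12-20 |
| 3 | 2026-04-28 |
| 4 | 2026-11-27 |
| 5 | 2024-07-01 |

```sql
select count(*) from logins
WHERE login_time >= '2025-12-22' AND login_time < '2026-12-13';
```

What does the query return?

Rows in [2025-12-22, 2026-12-13): 2025-12-22, 2026-04-28, 2026-11-27 → 3 rows.

3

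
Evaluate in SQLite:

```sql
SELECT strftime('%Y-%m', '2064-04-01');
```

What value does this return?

2064-04

`%Y-%m` extracts the year-month: 2064-04.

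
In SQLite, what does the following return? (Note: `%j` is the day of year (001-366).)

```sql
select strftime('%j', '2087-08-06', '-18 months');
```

First apply '-18 months': 2087-08-06 → 2086-02-06.
Day-of-year for 2086-02-06: days since 2086-01-01 inclusive = 37, zero-padded to 037.

037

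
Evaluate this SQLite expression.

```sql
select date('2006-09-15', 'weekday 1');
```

2006-09-18

`weekday 1` advances to the next Monday; 2006-09-15 is a Friday, so it moves forward to 2006-09-18.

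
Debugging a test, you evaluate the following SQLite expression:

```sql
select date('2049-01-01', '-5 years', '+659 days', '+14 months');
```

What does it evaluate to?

2046-12-21

Adding -5 years to 2049-01-01 gives 2044-01-01.
Applying '+659 days' to 2044-01-01: counting 659 days forward gives 2045-10-21.
Adding +14 months to 2045-10-21 gives 2046-12-21.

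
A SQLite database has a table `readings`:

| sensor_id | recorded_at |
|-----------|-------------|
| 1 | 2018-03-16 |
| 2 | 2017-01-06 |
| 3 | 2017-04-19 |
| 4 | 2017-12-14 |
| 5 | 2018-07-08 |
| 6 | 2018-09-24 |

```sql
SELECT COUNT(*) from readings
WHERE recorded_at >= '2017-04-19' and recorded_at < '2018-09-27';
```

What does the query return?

Rows in [2017-04-19, 2018-09-27): 2018-03-16, 2017-04-19, 2017-12-14, 2018-07-08, 2018-09-24 → 5 rows.

5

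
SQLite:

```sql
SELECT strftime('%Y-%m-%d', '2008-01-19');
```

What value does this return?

2008-01-19

`%Y-%m-%d` extracts the ISO date: 2008-01-19.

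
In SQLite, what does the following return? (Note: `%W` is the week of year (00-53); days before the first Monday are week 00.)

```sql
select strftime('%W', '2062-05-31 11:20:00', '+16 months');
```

40

First apply '+16 months': 2062-05-31 11:20:00 → 2063-10-01 11:20:00.
2063-10-01 is a Monday. SQLite's %W counts Mondays since the year started; the result is 40.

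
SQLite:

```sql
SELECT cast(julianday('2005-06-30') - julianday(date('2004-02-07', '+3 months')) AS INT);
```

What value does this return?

Adding +3 months to 2004-02-07 gives 2004-05-07.
24 days remain in May 2004 after the 7th (31 − 7).
Full months from June 2004 through May 2005 contribute their day counts.
Then 30 days into June 2005.
Total: 24 + 30 + 31 + 31 + 30 + 31 + 30 + 31 + 31 + 28 + 31 + 30 + 31 + 30 = 419.

419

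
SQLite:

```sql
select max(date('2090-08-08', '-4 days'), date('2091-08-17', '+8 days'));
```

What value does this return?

2091-08-25

date('2090-08-08', '-4 days') → 2090-08-04.
date('2091-08-17', '+8 days') → 2091-08-25.
Later of the two is 2091-08-25.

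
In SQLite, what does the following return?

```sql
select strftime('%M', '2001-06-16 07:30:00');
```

`%M` extracts the 2-digit minute: 30.

30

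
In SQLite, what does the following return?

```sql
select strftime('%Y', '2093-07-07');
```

`%Y` extracts the 4-digit year: 2093.

2093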